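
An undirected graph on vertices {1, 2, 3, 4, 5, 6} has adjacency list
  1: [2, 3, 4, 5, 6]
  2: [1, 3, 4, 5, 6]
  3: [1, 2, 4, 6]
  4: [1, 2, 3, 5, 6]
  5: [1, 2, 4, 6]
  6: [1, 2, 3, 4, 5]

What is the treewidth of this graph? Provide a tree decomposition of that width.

Treewidth 4.
One such decomposition:
Bags: B1 = {1, 2, 3, 4, 6}  B2 = {1, 2, 4, 5, 6}
Tree: B1–B2

The largest bag has 5 vertices, giving width 4; this decomposition certifies tw(G) ≤ 4. Conversely, {1, 2, 3, 4, 6} is a clique of size 5, and the vertices of any clique must share a bag in every tree decomposition; so some bag has ≥ 5 vertices and tw(G) ≥ 4. The upper and lower bounds meet at 4, so that is the treewidth.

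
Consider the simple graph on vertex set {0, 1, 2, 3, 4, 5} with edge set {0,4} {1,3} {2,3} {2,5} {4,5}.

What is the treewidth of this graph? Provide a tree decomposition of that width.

The largest bag has 2 vertices, giving width 1; this decomposition certifies tw(G) ≤ 1. G has an edge, so its treewidth is at least 1. Therefore the treewidth is 1.

Treewidth 1.
Bags: B1 = {0, 4}  B2 = {4, 5}  B3 = {2, 5}  B4 = {2, 3}  B5 = {1, 3}
Tree: B1–B2, B2–B3, B3–B4, B4–B5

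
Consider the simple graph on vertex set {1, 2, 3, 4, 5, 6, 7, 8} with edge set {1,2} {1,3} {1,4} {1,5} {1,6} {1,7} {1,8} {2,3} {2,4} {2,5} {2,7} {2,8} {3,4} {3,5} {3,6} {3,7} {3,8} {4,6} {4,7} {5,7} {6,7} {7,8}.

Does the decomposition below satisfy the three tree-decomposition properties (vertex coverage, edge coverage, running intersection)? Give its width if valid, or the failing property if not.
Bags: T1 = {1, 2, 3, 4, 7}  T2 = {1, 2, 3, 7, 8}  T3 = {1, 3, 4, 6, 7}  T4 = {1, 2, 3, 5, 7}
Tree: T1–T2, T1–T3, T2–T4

Vertex coverage: the bags together contain {1, 2, 3, 4, 5, 6, 7, 8}, the full vertex set. Edge coverage: each edge of G has both endpoints in at least one bag. Running intersection: for every vertex, the bags containing it form a connected subtree. All three properties hold, so this is a valid tree decomposition of width max|bag| − 1 = 4, and hence tw(G) ≤ 4.

Yes; width 4.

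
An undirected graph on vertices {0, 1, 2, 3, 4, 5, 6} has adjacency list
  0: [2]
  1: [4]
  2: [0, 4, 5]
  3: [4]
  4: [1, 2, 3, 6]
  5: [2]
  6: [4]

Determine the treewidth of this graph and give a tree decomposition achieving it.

Each bag holds 2 vertices, so the decomposition has width 1, which upper-bounds the treewidth. Since G has at least one edge (e.g. 0–2), it is not an edgeless graph, so tw(G) ≥ 1. Hence tw(G) = 1 exactly.

Treewidth 1.
One optimal decomposition is:
Bags: B1 = {0, 2}  B2 = {2, 5}  B3 = {2, 4}  B4 = {1, 4}  B5 = {3, 4}  B6 = {4, 6}
Tree: B1–B2, B2–B3, B3–B4, B4–B5, B4–B6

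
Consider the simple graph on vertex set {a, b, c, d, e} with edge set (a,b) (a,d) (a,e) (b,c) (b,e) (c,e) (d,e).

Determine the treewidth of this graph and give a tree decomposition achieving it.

Each bag holds 3 vertices, so the decomposition has width 2, which upper-bounds the treewidth. Conversely, {b, c, e} is a clique of size 3, and the vertices of any clique must share a bag in every tree decomposition; so some bag has ≥ 3 vertices and tw(G) ≥ 2. Therefore the treewidth is 2.

Treewidth 2.
One optimal decomposition is:
Bags: B1 = {a, b, e}  B2 = {a, d, e}  B3 = {b, c, e}
Tree: B1–B2, B1–B3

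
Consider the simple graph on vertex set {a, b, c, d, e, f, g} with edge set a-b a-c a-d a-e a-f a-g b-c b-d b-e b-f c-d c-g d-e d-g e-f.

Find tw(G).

A width-3 tree decomposition is:
Bags: B1 = {a, b, e, f}  B2 = {a, b, d, e}  B3 = {a, b, c, d}  B4 = {a, c, d, g}
Tree: B1–B2, B2–B3, B3–B4
Every bag has size at most 4, so the width is 4 − 1 = 3 and tw(G) ≤ 3. For the lower bound, the 4 vertices {a, b, d, e} are pairwise adjacent, and any tree decomposition puts a clique entirely inside one bag — forcing width ≥ 3. Combining the bounds, tw(G) = 3.

3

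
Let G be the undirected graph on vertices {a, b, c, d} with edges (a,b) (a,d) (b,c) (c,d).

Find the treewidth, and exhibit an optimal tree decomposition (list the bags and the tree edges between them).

Treewidth 2.
One optimal decomposition is:
Bags: B1 = {a, c, d}  B2 = {a, b, c}
Tree: B1–B2

Each bag holds 3 vertices, so the decomposition has width 2, which upper-bounds the treewidth. The edges c–d–a–b–c form a cycle, so G is not a tree and its treewidth is at least 2. The upper and lower bounds meet at 2, so that is the treewidth.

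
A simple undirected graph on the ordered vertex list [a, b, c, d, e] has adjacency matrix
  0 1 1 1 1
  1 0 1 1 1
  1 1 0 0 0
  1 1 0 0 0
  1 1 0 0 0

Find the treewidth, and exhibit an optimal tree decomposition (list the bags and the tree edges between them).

Every bag has size at most 3, so the width is 3 − 1 = 2 and tw(G) ≤ 2. For the lower bound, the 3 vertices {a, b, d} are pairwise adjacent, and any tree decomposition puts a clique entirely inside one bag — forcing width ≥ 2. The upper and lower bounds meet at 2, so that is the treewidth.

Treewidth 2.
One optimal decomposition is:
Bags: B1 = {a, b, d}  B2 = {a, b, c}  B3 = {a, b, e}
Tree: B1–B2, B1–B3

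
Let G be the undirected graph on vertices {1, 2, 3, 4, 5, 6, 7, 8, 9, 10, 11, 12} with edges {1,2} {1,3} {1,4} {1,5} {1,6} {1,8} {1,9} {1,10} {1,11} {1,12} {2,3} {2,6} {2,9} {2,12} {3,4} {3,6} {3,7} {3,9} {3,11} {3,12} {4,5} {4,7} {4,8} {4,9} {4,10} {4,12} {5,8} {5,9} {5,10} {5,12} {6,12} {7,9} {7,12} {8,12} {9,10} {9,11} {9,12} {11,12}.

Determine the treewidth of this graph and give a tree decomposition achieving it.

Every bag has size at most 5, so the width is 5 − 1 = 4 and tw(G) ≤ 4. On the other hand G contains the 5-clique {1, 4, 5, 9, 10}. A clique must lie in a single bag of any decomposition, so no decomposition can have width below 4. Combining the bounds, tw(G) = 4.

Treewidth 4.
One such decomposition:
Bags: B1 = {1, 3, 4, 9, 12}  B2 = {1, 4, 5, 9, 12}  B3 = {1, 2, 3, 9, 12}  B4 = {1, 4, 5, 9, 10}  B5 = {1, 3, 9, 11, 12}  B6 = {3, 4, 7, 9, 12}  B7 = {1, 4, 5, 8, 12}  B8 = {1, 2, 3, 6, 12}
Tree: B1–B2, B1–B3, B2–B4, B1–B5, B1–B6, B2–B7, B3–B8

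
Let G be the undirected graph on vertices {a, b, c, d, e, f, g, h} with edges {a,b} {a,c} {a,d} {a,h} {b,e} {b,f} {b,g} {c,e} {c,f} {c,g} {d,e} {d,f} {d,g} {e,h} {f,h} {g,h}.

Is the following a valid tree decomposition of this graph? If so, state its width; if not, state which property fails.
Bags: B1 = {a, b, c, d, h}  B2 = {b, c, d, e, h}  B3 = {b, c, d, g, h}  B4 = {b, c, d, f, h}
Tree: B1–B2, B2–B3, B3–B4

Yes; width 4.

Every vertex of G appears in some bag (union = {a, b, c, d, e, f, g, h}); every edge is covered by a bag; and for each vertex v the set of bags containing v is connected in the bag tree. The decomposition is therefore valid. The largest bag has 5 vertices, so the width is 4.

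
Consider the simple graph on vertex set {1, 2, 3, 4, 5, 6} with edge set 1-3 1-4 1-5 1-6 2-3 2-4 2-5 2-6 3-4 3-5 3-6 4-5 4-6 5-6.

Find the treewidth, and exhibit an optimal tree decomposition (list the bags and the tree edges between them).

The largest bag has 5 vertices, giving width 4; this decomposition certifies tw(G) ≤ 4. Conversely, {1, 3, 4, 5, 6} is a clique of size 5, and the vertices of any clique must share a bag in every tree decomposition; so some bag has ≥ 5 vertices and tw(G) ≥ 4. Therefore the treewidth is 4.

Treewidth 4.
One optimal decomposition is:
Bags: B1 = {2, 3, 4, 5, 6}  B2 = {1, 3, 4, 5, 6}
Tree: B1–B2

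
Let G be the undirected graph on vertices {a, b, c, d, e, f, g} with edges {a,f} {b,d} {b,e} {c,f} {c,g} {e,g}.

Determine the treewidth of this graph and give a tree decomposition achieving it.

Treewidth 1.
One such decomposition:
Bags: B1 = {b, d}  B2 = {b, e}  B3 = {e, g}  B4 = {c, g}  B5 = {c, f}  B6 = {a, f}
Tree: B1–B2, B2–B3, B3–B4, B4–B5, B5–B6

Each bag holds 2 vertices, so the decomposition has width 1, which upper-bounds the treewidth. Any graph with an edge has treewidth ≥ 1, and G has the edge d–b. Hence tw(G) = 1 exactly.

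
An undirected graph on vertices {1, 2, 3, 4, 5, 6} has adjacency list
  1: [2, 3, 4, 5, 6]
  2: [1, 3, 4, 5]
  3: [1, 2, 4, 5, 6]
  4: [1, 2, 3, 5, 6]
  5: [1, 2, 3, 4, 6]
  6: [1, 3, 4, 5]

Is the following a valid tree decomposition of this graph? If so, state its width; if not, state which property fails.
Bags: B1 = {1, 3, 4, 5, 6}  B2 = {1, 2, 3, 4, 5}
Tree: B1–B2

Checking the three conditions: (i) the bags cover all of {1, 2, 3, 4, 5, 6}; (ii) for each edge, some bag contains both endpoints; (iii) the bags containing any fixed vertex form a subtree. All hold, so the decomposition is valid with width 5 − 1 = 4.

Yes; width 4.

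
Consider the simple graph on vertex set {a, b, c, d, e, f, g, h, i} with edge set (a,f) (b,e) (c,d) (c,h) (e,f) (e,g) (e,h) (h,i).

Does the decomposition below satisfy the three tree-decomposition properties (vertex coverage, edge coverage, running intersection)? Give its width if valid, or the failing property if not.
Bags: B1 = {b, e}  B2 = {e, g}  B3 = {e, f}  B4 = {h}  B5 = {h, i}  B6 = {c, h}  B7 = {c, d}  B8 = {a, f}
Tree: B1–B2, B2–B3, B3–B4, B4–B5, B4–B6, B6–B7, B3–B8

A tree decomposition must satisfy three properties: every vertex lies in some bag; for every edge, both endpoints lie together in some bag; and for every vertex, the bags containing it form a connected subtree. Here edge (e,h) lies in no bag, so the decomposition is invalid.

No — edge (e,h) lies in no bag.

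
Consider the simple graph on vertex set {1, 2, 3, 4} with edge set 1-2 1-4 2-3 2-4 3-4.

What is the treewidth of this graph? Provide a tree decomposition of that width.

Treewidth 2.
Bags: B1 = {1, 2, 4}  B2 = {2, 3, 4}
Tree: B1–B2

The largest bag has 3 vertices, giving width 2; this decomposition certifies tw(G) ≤ 2. Conversely, {1, 2, 4} is a clique of size 3, and the vertices of any clique must share a bag in every tree decomposition; so some bag has ≥ 3 vertices and tw(G) ≥ 2. The upper and lower bounds meet at 2, so that is the treewidth.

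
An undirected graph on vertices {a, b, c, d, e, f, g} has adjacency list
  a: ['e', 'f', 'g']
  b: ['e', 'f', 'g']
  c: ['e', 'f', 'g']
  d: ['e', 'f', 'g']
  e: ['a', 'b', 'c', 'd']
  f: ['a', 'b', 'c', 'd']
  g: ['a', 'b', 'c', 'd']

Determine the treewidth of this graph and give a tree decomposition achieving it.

Every bag has size at most 4, so the width is 4 − 1 = 3 and tw(G) ≤ 3. For the lower bound: the 4 vertex sets {d,e}, {b,f}, {g}, {a} are disjoint, each induces a connected subgraph, and every pair is joined by at least one edge of G. Contracting each set to a single vertex therefore yields K_{4} as a minor, and since treewidth is minor-monotone, tw(G) ≥ tw(K_{4}) = 3. Hence tw(G) = 3 exactly.

Treewidth 3.
One such decomposition:
Bags: B1 = {d, e, f, g}  B2 = {b, e, f, g}  B3 = {a, e, f, g}  B4 = {c, e, f, g}
Tree: B1–B2, B2–B3, B3–B4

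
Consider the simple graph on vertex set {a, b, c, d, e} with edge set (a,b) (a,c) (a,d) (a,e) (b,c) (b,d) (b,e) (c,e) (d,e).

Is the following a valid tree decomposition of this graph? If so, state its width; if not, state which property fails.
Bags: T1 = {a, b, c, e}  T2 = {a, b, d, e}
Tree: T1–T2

Vertex coverage: the bags together contain {a, b, c, d, e}, the full vertex set. Edge coverage: each edge of G has both endpoints in at least one bag. Running intersection: for every vertex, the bags containing it form a connected subtree. All three properties hold, so this is a valid tree decomposition of width max|bag| − 1 = 3, and hence tw(G) ≤ 3.

Yes; width 3.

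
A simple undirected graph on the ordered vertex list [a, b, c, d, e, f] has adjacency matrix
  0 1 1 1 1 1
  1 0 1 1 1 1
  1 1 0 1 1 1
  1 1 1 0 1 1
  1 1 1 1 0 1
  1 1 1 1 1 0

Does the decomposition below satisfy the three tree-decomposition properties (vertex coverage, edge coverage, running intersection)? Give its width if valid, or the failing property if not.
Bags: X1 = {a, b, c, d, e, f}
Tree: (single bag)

Every vertex of G appears in some bag (union = {a, b, c, d, e, f}); every edge is covered by a bag; and for each vertex v the set of bags containing v is connected in the bag tree. The decomposition is therefore valid. The largest bag has 6 vertices, so the width is 5.

Yes; width 5.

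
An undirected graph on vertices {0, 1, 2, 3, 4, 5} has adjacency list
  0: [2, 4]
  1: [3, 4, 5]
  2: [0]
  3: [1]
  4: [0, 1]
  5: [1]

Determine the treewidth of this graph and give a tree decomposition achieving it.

The largest bag has 2 vertices, giving width 1; this decomposition certifies tw(G) ≤ 1. Since G has at least one edge (e.g. 1–3), it is not an edgeless graph, so tw(G) ≥ 1. Combining the bounds, tw(G) = 1.

Treewidth 1.
Bags: B1 = {1, 3}  B2 = {1, 4}  B3 = {1, 5}  B4 = {0, 4}  B5 = {0, 2}
Tree: B1–B2, B1–B3, B2–B4, B4–B5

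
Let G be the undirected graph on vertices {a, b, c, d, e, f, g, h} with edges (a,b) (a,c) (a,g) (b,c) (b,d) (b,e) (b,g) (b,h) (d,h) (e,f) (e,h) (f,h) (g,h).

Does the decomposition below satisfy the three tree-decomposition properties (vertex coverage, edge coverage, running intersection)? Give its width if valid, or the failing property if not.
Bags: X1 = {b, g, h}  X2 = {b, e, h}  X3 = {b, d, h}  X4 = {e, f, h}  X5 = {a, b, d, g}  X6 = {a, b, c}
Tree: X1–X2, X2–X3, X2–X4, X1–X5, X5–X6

No — bags containing vertex d are not connected in the tree.

A tree decomposition must satisfy three properties: every vertex lies in some bag; for every edge, both endpoints lie together in some bag; and for every vertex, the bags containing it form a connected subtree. Here bags containing vertex d are not connected in the tree, so the decomposition is invalid.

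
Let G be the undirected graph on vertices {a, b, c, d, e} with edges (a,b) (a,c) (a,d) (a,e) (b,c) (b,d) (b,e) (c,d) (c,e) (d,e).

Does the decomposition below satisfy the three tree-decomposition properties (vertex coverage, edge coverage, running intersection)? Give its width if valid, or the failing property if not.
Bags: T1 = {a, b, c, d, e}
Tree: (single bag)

Yes; width 4.

Vertex coverage: the bags together contain {a, b, c, d, e}, the full vertex set. Edge coverage: each edge of G has both endpoints in at least one bag. Running intersection: for every vertex, the bags containing it form a connected subtree. All three properties hold, so this is a valid tree decomposition of width max|bag| − 1 = 4, and hence tw(G) ≤ 4.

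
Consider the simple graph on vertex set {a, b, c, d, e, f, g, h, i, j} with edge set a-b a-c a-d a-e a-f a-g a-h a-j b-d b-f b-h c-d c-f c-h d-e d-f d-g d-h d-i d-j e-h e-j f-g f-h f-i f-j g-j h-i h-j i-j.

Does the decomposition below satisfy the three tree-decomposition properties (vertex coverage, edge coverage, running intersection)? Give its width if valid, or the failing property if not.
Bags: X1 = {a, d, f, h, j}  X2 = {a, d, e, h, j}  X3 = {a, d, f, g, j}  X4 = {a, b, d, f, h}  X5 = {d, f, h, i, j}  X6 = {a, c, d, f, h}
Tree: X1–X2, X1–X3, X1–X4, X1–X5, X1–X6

Yes; width 4.

Every vertex of G appears in some bag (union = {a, b, c, d, e, f, g, h, i, j}); every edge is covered by a bag; and for each vertex v the set of bags containing v is connected in the bag tree. The decomposition is therefore valid. The largest bag has 5 vertices, so the width is 4.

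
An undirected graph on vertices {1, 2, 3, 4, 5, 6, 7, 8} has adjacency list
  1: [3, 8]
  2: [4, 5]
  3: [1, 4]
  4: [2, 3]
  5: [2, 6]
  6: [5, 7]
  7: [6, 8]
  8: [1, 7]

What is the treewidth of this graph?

A width-2 tree decomposition is:
Bags: B1 = {2, 5, 6}  B2 = {2, 6, 7}  B3 = {2, 7, 8}  B4 = {1, 2, 8}  B5 = {1, 2, 3}  B6 = {2, 3, 4}
Tree: B1–B2, B2–B3, B3–B4, B4–B5, B5–B6
Every bag has size at most 3, so the width is 3 − 1 = 2 and tw(G) ≤ 2. Since 2–5–6–7–8–1–3–4–2 is a cycle in G, G is not acyclic. Forests are exactly the graphs of treewidth ≤ 1, so tw(G) ≥ 2. The upper and lower bounds meet at 2, so that is the treewidth.

2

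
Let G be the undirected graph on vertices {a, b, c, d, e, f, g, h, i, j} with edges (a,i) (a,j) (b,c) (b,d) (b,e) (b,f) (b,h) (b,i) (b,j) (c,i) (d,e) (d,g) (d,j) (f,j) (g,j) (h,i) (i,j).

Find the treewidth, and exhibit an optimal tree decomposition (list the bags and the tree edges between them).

Treewidth 2.
One optimal decomposition is:
Bags: B1 = {b, i, j}  B2 = {b, c, i}  B3 = {b, d, j}  B4 = {b, h, i}  B5 = {b, d, e}  B6 = {d, g, j}  B7 = {a, i, j}  B8 = {b, f, j}
Tree: B1–B2, B1–B3, B2–B4, B3–B5, B3–B6, B1–B7, B3–B8

Each bag holds 3 vertices, so the decomposition has width 2, which upper-bounds the treewidth. On the other hand G contains the 3-clique {d, g, j}. A clique must lie in a single bag of any decomposition, so no decomposition can have width below 2. The upper and lower bounds meet at 2, so that is the treewidth.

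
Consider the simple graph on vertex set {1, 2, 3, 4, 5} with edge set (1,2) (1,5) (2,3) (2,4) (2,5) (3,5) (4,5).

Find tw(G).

A width-2 tree decomposition is:
Bags: B1 = {2, 4, 5}  B2 = {2, 3, 5}  B3 = {1, 2, 5}
Tree: B1–B2, B2–B3
The largest bag has 3 vertices, giving width 2; this decomposition certifies tw(G) ≤ 2. For the lower bound, the 3 vertices {1, 2, 5} are pairwise adjacent, and any tree decomposition puts a clique entirely inside one bag — forcing width ≥ 2. Therefore the treewidth is 2.

2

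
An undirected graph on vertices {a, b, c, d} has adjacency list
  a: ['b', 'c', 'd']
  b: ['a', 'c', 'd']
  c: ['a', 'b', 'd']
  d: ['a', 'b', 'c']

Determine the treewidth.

A width-3 tree decomposition is:
Bags: B1 = {a, b, c, d}
Tree: (single bag)
A single bag containing all 4 vertices is trivially a valid decomposition of width 3. Conversely, {a, b, c, d} is a clique of size 4, and the vertices of any clique must share a bag in every tree decomposition; so some bag has ≥ 4 vertices and tw(G) ≥ 3. Hence tw(G) = 3 exactly.

3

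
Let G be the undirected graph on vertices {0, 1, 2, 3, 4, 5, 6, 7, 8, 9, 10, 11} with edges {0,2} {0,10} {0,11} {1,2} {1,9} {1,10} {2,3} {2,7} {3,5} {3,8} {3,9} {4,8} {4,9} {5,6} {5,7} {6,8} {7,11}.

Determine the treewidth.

3

A width-3 tree decomposition is:
Bags: B1 = {0, 7, 10, 11}  B2 = {0, 2, 7, 10}  B3 = {1, 2, 7, 10}  B4 = {1, 2, 5, 7}  B5 = {1, 2, 3, 5}  B6 = {1, 3, 5, 9}  B7 = {3, 5, 6, 9}  B8 = {3, 6, 8, 9}  B9 = {4, 6, 8, 9}
Tree: B1–B2, B2–B3, B3–B4, B4–B5, B5–B6, B6–B7, B7–B8, B8–B9
Each bag holds 4 vertices, so the decomposition has width 3, which upper-bounds the treewidth. For the lower bound: the 4 vertex sets {0,10,11}, {7}, {2}, {1,3,5,9} are disjoint, each induces a connected subgraph, and every pair is joined by at least one edge of G. Contracting each set to a single vertex therefore yields K_{4} as a minor, and since treewidth is minor-monotone, tw(G) ≥ tw(K_{4}) = 3. Therefore the treewidth is 3.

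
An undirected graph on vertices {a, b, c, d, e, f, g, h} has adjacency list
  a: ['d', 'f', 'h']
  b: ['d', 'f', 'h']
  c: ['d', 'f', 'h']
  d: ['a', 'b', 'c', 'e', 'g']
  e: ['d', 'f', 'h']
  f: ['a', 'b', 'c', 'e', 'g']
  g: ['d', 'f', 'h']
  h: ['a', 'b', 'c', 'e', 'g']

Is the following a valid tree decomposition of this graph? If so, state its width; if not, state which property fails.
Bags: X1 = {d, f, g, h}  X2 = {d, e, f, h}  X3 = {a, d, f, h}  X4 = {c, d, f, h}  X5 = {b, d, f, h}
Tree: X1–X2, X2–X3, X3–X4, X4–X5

Vertex coverage: the bags together contain {a, b, c, d, e, f, g, h}, the full vertex set. Edge coverage: each edge of G has both endpoints in at least one bag. Running intersection: for every vertex, the bags containing it form a connected subtree. All three properties hold, so this is a valid tree decomposition of width max|bag| − 1 = 3, and hence tw(G) ≤ 3.

Yes; width 3.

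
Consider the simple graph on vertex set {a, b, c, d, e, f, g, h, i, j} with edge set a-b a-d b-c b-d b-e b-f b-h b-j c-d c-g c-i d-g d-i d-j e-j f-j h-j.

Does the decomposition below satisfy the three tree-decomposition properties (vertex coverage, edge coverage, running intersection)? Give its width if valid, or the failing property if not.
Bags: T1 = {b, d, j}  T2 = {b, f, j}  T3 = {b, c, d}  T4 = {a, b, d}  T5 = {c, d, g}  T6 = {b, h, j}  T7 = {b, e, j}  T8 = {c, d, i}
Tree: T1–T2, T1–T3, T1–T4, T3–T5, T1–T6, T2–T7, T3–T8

Yes; width 2.

Checking the three conditions: (i) the bags cover all of {a, b, c, d, e, f, g, h, i, j}; (ii) for each edge, some bag contains both endpoints; (iii) the bags containing any fixed vertex form a subtree. All hold, so the decomposition is valid with width 3 − 1 = 2.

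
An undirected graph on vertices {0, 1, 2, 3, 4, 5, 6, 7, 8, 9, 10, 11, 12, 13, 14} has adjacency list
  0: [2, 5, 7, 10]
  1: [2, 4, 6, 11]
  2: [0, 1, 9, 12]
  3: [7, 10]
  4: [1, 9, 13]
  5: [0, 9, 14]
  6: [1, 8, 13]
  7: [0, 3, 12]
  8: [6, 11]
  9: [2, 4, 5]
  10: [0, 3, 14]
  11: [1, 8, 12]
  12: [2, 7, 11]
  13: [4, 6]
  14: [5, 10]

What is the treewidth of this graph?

A width-3 tree decomposition is:
Bags: B1 = {3, 7, 10, 14}  B2 = {0, 7, 10, 14}  B3 = {0, 5, 7, 14}  B4 = {0, 5, 7, 12}  B5 = {0, 2, 5, 12}  B6 = {2, 5, 9, 12}  B7 = {2, 9, 11, 12}  B8 = {1, 2, 9, 11}  B9 = {1, 4, 9, 11}  B10 = {1, 4, 8, 11}  B11 = {1, 4, 6, 8}  B12 = {4, 6, 8, 13}
Tree: B1–B2, B2–B3, B3–B4, B4–B5, B5–B6, B6–B7, B7–B8, B8–B9, B9–B10, B10–B11, B11–B12
The largest bag has 4 vertices, giving width 3; this decomposition certifies tw(G) ≤ 3. For the lower bound: the 4 vertex sets {3,10,14}, {7}, {0}, {2,5,9,12} are disjoint, each induces a connected subgraph, and every pair is joined by at least one edge of G. Contracting each set to a single vertex therefore yields K_{4} as a minor, and since treewidth is minor-monotone, tw(G) ≥ tw(K_{4}) = 3. Hence tw(G) = 3 exactly.

3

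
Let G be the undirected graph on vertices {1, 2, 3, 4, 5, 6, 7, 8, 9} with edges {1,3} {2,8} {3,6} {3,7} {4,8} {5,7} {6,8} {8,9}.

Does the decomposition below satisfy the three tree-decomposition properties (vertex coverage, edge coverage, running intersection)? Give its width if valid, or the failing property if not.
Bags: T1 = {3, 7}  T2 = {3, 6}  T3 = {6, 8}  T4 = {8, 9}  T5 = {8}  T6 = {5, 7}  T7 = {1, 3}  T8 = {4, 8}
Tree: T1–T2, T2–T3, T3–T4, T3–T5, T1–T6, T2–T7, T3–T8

A tree decomposition must satisfy three properties: every vertex lies in some bag; for every edge, both endpoints lie together in some bag; and for every vertex, the bags containing it form a connected subtree. Here vertex 2 appears in no bag, so the decomposition is invalid.

No — vertex 2 appears in no bag.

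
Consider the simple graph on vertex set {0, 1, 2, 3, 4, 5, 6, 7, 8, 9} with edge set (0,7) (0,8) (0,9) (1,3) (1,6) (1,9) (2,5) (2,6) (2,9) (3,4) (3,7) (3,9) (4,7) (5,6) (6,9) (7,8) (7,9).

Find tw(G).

2

A width-2 tree decomposition is:
Bags: B1 = {1, 3, 9}  B2 = {1, 6, 9}  B3 = {3, 7, 9}  B4 = {0, 7, 9}  B5 = {2, 6, 9}  B6 = {2, 5, 6}  B7 = {3, 4, 7}  B8 = {0, 7, 8}
Tree: B1–B2, B1–B3, B3–B4, B2–B5, B5–B6, B3–B7, B4–B8
Each bag holds 3 vertices, so the decomposition has width 2, which upper-bounds the treewidth. Conversely, {0, 7, 8} is a clique of size 3, and the vertices of any clique must share a bag in every tree decomposition; so some bag has ≥ 3 vertices and tw(G) ≥ 2. The upper and lower bounds meet at 2, so that is the treewidth.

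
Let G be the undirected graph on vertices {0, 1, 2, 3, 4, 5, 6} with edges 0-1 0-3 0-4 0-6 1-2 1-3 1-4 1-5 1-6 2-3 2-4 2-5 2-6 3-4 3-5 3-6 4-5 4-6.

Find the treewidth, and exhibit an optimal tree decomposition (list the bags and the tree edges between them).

Each bag holds 5 vertices, so the decomposition has width 4, which upper-bounds the treewidth. For the lower bound, the 5 vertices {0, 1, 3, 4, 6} are pairwise adjacent, and any tree decomposition puts a clique entirely inside one bag — forcing width ≥ 4. Combining the bounds, tw(G) = 4.

Treewidth 4.
One such decomposition:
Bags: B1 = {1, 2, 3, 4, 6}  B2 = {1, 2, 3, 4, 5}  B3 = {0, 1, 3, 4, 6}
Tree: B1–B2, B1–B3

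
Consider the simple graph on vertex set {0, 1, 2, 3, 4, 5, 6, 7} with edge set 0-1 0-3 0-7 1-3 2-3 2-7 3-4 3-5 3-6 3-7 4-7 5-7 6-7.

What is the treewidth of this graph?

2

A width-2 tree decomposition is:
Bags: B1 = {3, 4, 7}  B2 = {0, 3, 7}  B3 = {3, 6, 7}  B4 = {2, 3, 7}  B5 = {0, 1, 3}  B6 = {3, 5, 7}
Tree: B1–B2, B1–B3, B1–B4, B2–B5, B4–B6
Every bag has size at most 3, so the width is 3 − 1 = 2 and tw(G) ≤ 2. On the other hand G contains the 3-clique {0, 1, 3}. A clique must lie in a single bag of any decomposition, so no decomposition can have width below 2. Hence tw(G) = 2 exactly.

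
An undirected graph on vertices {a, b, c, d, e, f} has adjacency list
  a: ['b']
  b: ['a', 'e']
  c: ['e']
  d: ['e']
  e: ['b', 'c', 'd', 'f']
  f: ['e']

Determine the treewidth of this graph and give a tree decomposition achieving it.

Treewidth 1.
Bags: B1 = {b, e}  B2 = {a, b}  B3 = {c, e}  B4 = {e, f}  B5 = {d, e}
Tree: B1–B2, B1–B3, B1–B4, B4–B5

Each bag holds 2 vertices, so the decomposition has width 1, which upper-bounds the treewidth. Any graph with an edge has treewidth ≥ 1, and G has the edge e–b. The upper and lower bounds meet at 1, so that is the treewidth.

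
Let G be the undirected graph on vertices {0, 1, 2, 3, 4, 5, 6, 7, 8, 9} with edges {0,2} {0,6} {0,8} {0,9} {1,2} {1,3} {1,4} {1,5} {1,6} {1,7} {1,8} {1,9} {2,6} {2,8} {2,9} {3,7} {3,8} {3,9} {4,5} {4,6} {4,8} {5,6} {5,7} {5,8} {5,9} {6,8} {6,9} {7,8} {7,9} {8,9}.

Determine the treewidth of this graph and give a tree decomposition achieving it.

The largest bag has 5 vertices, giving width 4; this decomposition certifies tw(G) ≤ 4. On the other hand G contains the 5-clique {0, 2, 6, 8, 9}. A clique must lie in a single bag of any decomposition, so no decomposition can have width below 4. The upper and lower bounds meet at 4, so that is the treewidth.

Treewidth 4.
One optimal decomposition is:
Bags: B1 = {1, 4, 5, 6, 8}  B2 = {1, 5, 6, 8, 9}  B3 = {1, 5, 7, 8, 9}  B4 = {1, 2, 6, 8, 9}  B5 = {1, 3, 7, 8, 9}  B6 = {0, 2, 6, 8, 9}
Tree: B1–B2, B2–B3, B2–B4, B3–B5, B4–B6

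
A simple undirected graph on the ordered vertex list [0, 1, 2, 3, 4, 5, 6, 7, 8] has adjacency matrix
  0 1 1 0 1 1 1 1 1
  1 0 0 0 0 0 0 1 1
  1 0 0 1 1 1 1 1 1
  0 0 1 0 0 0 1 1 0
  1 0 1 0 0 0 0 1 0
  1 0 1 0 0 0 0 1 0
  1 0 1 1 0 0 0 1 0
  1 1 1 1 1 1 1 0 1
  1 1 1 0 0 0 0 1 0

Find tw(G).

A width-3 tree decomposition is:
Bags: B1 = {0, 2, 7, 8}  B2 = {0, 2, 6, 7}  B3 = {0, 2, 5, 7}  B4 = {2, 3, 6, 7}  B5 = {0, 2, 4, 7}  B6 = {0, 1, 7, 8}
Tree: B1–B2, B2–B3, B2–B4, B2–B5, B1–B6
Each bag holds 4 vertices, so the decomposition has width 3, which upper-bounds the treewidth. For the lower bound, the 4 vertices {0, 1, 7, 8} are pairwise adjacent, and any tree decomposition puts a clique entirely inside one bag — forcing width ≥ 3. Hence tw(G) = 3 exactly.

3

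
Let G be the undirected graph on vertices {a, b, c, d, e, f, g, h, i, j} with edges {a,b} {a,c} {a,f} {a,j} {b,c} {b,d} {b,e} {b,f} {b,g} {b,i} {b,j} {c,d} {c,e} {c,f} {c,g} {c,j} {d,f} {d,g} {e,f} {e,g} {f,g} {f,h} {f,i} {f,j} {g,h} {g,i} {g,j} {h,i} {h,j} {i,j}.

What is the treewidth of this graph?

A width-4 tree decomposition is:
Bags: B1 = {b, c, f, g, j}  B2 = {b, c, d, f, g}  B3 = {a, b, c, f, j}  B4 = {b, f, g, i, j}  B5 = {b, c, e, f, g}  B6 = {f, g, h, i, j}
Tree: B1–B2, B1–B3, B1–B4, B1–B5, B4–B6
Every bag has size at most 5, so the width is 5 − 1 = 4 and tw(G) ≤ 4. For the lower bound, the 5 vertices {f, g, h, i, j} are pairwise adjacent, and any tree decomposition puts a clique entirely inside one bag — forcing width ≥ 4. Therefore the treewidth is 4.

4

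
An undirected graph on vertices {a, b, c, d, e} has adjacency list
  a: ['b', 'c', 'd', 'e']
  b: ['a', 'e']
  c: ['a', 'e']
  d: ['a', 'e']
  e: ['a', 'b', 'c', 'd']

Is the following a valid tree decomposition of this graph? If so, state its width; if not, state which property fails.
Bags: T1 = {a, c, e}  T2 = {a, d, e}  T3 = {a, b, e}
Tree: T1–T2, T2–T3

Yes; width 2.

Vertex coverage: the bags together contain {a, b, c, d, e}, the full vertex set. Edge coverage: each edge of G has both endpoints in at least one bag. Running intersection: for every vertex, the bags containing it form a connected subtree. All three properties hold, so this is a valid tree decomposition of width max|bag| − 1 = 2, and hence tw(G) ≤ 2.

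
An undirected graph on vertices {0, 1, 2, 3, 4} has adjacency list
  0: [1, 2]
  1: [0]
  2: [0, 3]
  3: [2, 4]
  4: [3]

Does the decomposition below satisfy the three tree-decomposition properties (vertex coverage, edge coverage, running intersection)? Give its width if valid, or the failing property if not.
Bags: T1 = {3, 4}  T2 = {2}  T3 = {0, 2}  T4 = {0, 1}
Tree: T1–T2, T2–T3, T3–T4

A tree decomposition must satisfy three properties: every vertex lies in some bag; for every edge, both endpoints lie together in some bag; and for every vertex, the bags containing it form a connected subtree. Here edge (3,2) lies in no bag, so the decomposition is invalid.

No — edge (3,2) lies in no bag.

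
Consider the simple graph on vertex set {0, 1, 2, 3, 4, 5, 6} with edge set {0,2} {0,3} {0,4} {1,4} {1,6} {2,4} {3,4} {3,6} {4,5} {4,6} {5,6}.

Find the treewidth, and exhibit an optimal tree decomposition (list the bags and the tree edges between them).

Treewidth 2.
One optimal decomposition is:
Bags: B1 = {3, 4, 6}  B2 = {0, 3, 4}  B3 = {0, 2, 4}  B4 = {4, 5, 6}  B5 = {1, 4, 6}
Tree: B1–B2, B2–B3, B1–B4, B4–B5

The largest bag has 3 vertices, giving width 2; this decomposition certifies tw(G) ≤ 2. On the other hand G contains the 3-clique {0, 2, 4}. A clique must lie in a single bag of any decomposition, so no decomposition can have width below 2. Combining the bounds, tw(G) = 2.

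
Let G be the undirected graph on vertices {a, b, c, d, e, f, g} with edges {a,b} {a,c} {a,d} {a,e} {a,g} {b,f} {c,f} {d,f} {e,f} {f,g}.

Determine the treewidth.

2

A width-2 tree decomposition is:
Bags: B1 = {a, c, f}  B2 = {a, e, f}  B3 = {a, f, g}  B4 = {a, b, f}  B5 = {a, d, f}
Tree: B1–B2, B2–B3, B3–B4, B4–B5
Each bag holds 3 vertices, so the decomposition has width 2, which upper-bounds the treewidth. The edges a–c–f–e–a form a cycle, so G is not a tree and its treewidth is at least 2. Hence tw(G) = 2 exactly.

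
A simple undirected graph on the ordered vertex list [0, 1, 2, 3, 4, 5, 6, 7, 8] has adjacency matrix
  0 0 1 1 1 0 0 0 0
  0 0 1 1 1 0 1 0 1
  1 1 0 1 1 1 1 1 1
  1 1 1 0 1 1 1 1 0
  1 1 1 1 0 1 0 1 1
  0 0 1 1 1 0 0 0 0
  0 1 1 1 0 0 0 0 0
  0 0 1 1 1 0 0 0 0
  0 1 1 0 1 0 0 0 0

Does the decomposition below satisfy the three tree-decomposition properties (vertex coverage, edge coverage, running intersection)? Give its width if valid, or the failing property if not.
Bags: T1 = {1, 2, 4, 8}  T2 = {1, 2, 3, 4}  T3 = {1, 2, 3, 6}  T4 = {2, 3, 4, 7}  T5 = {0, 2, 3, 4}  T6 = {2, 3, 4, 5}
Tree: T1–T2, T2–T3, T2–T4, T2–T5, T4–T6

Yes; width 3.

Every vertex of G appears in some bag (union = {0, 1, 2, 3, 4, 5, 6, 7, 8}); every edge is covered by a bag; and for each vertex v the set of bags containing v is connected in the bag tree. The decomposition is therefore valid. The largest bag has 4 vertices, so the width is 3.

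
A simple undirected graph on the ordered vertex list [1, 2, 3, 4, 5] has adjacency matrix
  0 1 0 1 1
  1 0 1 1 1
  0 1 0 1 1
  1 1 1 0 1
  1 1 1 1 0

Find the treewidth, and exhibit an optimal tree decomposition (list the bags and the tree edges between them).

Treewidth 3.
One such decomposition:
Bags: B1 = {2, 3, 4, 5}  B2 = {1, 2, 4, 5}
Tree: B1–B2

Every bag has size at most 4, so the width is 4 − 1 = 3 and tw(G) ≤ 3. For the lower bound, the 4 vertices {1, 2, 4, 5} are pairwise adjacent, and any tree decomposition puts a clique entirely inside one bag — forcing width ≥ 3. Therefore the treewidth is 3.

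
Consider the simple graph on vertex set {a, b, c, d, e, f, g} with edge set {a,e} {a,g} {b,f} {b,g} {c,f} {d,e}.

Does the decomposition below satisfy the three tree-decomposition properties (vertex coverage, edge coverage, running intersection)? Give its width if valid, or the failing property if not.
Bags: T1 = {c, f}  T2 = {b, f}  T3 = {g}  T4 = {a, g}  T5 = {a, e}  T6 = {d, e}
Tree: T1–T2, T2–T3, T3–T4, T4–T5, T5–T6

No — edge (b,g) lies in no bag.

A tree decomposition must satisfy three properties: every vertex lies in some bag; for every edge, both endpoints lie together in some bag; and for every vertex, the bags containing it form a connected subtree. Here edge (b,g) lies in no bag, so the decomposition is invalid.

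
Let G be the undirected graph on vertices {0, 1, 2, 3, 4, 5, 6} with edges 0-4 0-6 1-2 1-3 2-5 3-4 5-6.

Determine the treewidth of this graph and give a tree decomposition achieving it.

The largest bag has 3 vertices, giving width 2; this decomposition certifies tw(G) ≤ 2. For the lower bound, G contains the cycle 6–5–2–1–3–4–0–6, so G is not a forest; only forests have treewidth ≤ 1, hence tw(G) ≥ 2. Combining the bounds, tw(G) = 2.

Treewidth 2.
Bags: B1 = {2, 5, 6}  B2 = {1, 2, 6}  B3 = {1, 3, 6}  B4 = {3, 4, 6}  B5 = {0, 4, 6}
Tree: B1–B2, B2–B3, B3–B4, B4–B5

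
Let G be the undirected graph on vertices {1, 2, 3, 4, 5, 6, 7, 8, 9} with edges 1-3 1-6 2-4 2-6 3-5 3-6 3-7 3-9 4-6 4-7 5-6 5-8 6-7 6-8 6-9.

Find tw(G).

A width-2 tree decomposition is:
Bags: B1 = {3, 5, 6}  B2 = {3, 6, 7}  B3 = {4, 6, 7}  B4 = {5, 6, 8}  B5 = {2, 4, 6}  B6 = {3, 6, 9}  B7 = {1, 3, 6}
Tree: B1–B2, B2–B3, B1–B4, B3–B5, B1–B6, B2–B7
Every bag has size at most 3, so the width is 3 − 1 = 2 and tw(G) ≤ 2. Conversely, {5, 6, 8} is a clique of size 3, and the vertices of any clique must share a bag in every tree decomposition; so some bag has ≥ 3 vertices and tw(G) ≥ 2. Therefore the treewidth is 2.

2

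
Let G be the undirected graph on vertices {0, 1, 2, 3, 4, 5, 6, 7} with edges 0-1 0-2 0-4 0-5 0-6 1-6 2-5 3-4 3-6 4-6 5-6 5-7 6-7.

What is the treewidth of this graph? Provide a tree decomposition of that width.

Each bag holds 3 vertices, so the decomposition has width 2, which upper-bounds the treewidth. Conversely, {0, 2, 5} is a clique of size 3, and the vertices of any clique must share a bag in every tree decomposition; so some bag has ≥ 3 vertices and tw(G) ≥ 2. The upper and lower bounds meet at 2, so that is the treewidth.

Treewidth 2.
Bags: B1 = {5, 6, 7}  B2 = {0, 5, 6}  B3 = {0, 1, 6}  B4 = {0, 2, 5}  B5 = {0, 4, 6}  B6 = {3, 4, 6}
Tree: B1–B2, B2–B3, B2–B4, B3–B5, B5–B6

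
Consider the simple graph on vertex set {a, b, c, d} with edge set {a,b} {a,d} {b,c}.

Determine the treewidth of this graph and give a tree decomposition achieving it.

Each bag holds 2 vertices, so the decomposition has width 1, which upper-bounds the treewidth. G has an edge, so its treewidth is at least 1. Therefore the treewidth is 1.

Treewidth 1.
Bags: B1 = {a, b}  B2 = {b, c}  B3 = {a, d}
Tree: B1–B2, B1–B3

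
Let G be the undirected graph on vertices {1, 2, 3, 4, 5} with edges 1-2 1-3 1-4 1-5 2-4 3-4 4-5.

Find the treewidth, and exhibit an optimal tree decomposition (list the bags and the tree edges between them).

Treewidth 2.
One optimal decomposition is:
Bags: B1 = {1, 2, 4}  B2 = {1, 3, 4}  B3 = {1, 4, 5}
Tree: B1–B2, B1–B3

Every bag has size at most 3, so the width is 3 − 1 = 2 and tw(G) ≤ 2. For the lower bound, the 3 vertices {1, 2, 4} are pairwise adjacent, and any tree decomposition puts a clique entirely inside one bag — forcing width ≥ 2. The upper and lower bounds meet at 2, so that is the treewidth.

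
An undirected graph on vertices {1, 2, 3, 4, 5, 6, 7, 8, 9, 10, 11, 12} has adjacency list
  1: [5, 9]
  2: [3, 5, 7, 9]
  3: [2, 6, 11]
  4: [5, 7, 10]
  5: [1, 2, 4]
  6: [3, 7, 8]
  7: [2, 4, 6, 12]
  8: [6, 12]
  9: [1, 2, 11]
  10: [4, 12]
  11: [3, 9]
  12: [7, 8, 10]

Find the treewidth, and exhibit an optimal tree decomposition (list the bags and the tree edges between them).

The largest bag has 4 vertices, giving width 3; this decomposition certifies tw(G) ≤ 3. For the lower bound: the 4 vertex sets {8,10,12}, {6}, {7}, {2,3,4,5} are disjoint, each induces a connected subgraph, and every pair is joined by at least one edge of G. Contracting each set to a single vertex therefore yields K_{4} as a minor, and since treewidth is minor-monotone, tw(G) ≥ tw(K_{4}) = 3. Hence tw(G) = 3 exactly.

Treewidth 3.
One such decomposition:
Bags: B1 = {6, 8, 10, 12}  B2 = {6, 7, 10, 12}  B3 = {4, 6, 7, 10}  B4 = {3, 4, 6, 7}  B5 = {2, 3, 4, 7}  B6 = {2, 3, 4, 5}  B7 = {2, 3, 5, 11}  B8 = {2, 5, 9, 11}  B9 = {1, 5, 9, 11}
Tree: B1–B2, B2–B3, B3–B4, B4–B5, B5–B6, B6–B7, B7–B8, B8–B9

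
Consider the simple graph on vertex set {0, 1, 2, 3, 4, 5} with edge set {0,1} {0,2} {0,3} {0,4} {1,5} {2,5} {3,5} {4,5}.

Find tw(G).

A width-2 tree decomposition is:
Bags: B1 = {0, 1, 5}  B2 = {0, 2, 5}  B3 = {0, 3, 5}  B4 = {0, 4, 5}
Tree: B1–B2, B2–B3, B3–B4
Each bag holds 3 vertices, so the decomposition has width 2, which upper-bounds the treewidth. The edges 5–1–0–2–5 form a cycle, so G is not a tree and its treewidth is at least 2. Therefore the treewidth is 2.

2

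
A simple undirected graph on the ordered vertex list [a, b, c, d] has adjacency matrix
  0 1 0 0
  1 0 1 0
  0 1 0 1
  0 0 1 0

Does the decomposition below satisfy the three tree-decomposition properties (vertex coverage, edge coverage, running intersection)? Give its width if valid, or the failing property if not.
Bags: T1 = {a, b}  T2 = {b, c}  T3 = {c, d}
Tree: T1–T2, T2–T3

Vertex coverage: the bags together contain {a, b, c, d}, the full vertex set. Edge coverage: each edge of G has both endpoints in at least one bag. Running intersection: for every vertex, the bags containing it form a connected subtree. All three properties hold, so this is a valid tree decomposition of width max|bag| − 1 = 1, and hence tw(G) ≤ 1.

Yes; width 1.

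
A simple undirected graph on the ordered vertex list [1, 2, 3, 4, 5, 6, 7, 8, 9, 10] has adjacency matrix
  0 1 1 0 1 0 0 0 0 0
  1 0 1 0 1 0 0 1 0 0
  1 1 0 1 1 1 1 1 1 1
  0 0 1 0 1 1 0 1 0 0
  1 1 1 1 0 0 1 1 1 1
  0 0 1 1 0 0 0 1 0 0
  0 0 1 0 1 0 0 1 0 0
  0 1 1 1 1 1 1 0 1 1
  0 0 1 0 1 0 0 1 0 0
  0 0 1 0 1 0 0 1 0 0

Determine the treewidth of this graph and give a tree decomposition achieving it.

Every bag has size at most 4, so the width is 4 − 1 = 3 and tw(G) ≤ 3. For the lower bound, the 4 vertices {2, 3, 5, 8} are pairwise adjacent, and any tree decomposition puts a clique entirely inside one bag — forcing width ≥ 3. Combining the bounds, tw(G) = 3.

Treewidth 3.
Bags: B1 = {3, 4, 5, 8}  B2 = {3, 5, 8, 9}  B3 = {3, 4, 6, 8}  B4 = {3, 5, 8, 10}  B5 = {3, 5, 7, 8}  B6 = {2, 3, 5, 8}  B7 = {1, 2, 3, 5}
Tree: B1–B2, B1–B3, B2–B4, B4–B5, B5–B6, B6–B7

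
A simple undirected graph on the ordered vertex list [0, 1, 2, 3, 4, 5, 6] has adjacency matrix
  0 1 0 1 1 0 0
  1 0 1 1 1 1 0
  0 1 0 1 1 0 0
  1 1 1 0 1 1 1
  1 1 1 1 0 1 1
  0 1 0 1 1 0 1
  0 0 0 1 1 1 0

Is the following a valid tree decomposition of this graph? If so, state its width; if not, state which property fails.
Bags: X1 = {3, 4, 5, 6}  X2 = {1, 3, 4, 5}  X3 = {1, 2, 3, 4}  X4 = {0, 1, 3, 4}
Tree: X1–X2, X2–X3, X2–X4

Yes; width 3.

Vertex coverage: the bags together contain {0, 1, 2, 3, 4, 5, 6}, the full vertex set. Edge coverage: each edge of G has both endpoints in at least one bag. Running intersection: for every vertex, the bags containing it form a connected subtree. All three properties hold, so this is a valid tree decomposition of width max|bag| − 1 = 3, and hence tw(G) ≤ 3.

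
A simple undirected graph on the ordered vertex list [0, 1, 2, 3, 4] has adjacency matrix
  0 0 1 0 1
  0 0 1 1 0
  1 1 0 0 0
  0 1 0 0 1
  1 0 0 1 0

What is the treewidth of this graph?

A width-2 tree decomposition is:
Bags: B1 = {1, 2, 3}  B2 = {0, 2, 3}  B3 = {0, 3, 4}
Tree: B1–B2, B2–B3
Every bag has size at most 3, so the width is 3 − 1 = 2 and tw(G) ≤ 2. For the lower bound, G contains the cycle 3–1–2–0–4–3, so G is not a forest; only forests have treewidth ≤ 1, hence tw(G) ≥ 2. Hence tw(G) = 2 exactly.

2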